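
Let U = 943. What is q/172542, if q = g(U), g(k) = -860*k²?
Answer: -382377070/86271 ≈ -4432.3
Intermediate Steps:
q = -764754140 (q = -860*943² = -860*889249 = -764754140)
q/172542 = -764754140/172542 = -764754140*1/172542 = -382377070/86271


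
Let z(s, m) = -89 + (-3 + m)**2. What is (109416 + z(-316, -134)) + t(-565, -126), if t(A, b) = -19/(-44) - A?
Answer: 5661103/44 ≈ 1.2866e+5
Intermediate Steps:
t(A, b) = 19/44 - A (t(A, b) = -19*(-1/44) - A = 19/44 - A)
(109416 + z(-316, -134)) + t(-565, -126) = (109416 + (-89 + (-3 - 134)**2)) + (19/44 - 1*(-565)) = (109416 + (-89 + (-137)**2)) + (19/44 + 565) = (109416 + (-89 + 18769)) + 24879/44 = (109416 + 18680) + 24879/44 = 128096 + 24879/44 = 5661103/44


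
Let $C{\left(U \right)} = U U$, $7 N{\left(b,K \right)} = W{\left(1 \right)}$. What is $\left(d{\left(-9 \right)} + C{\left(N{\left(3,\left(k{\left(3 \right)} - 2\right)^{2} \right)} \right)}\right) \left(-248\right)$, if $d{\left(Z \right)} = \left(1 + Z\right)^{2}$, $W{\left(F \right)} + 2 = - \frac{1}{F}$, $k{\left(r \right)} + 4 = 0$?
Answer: $- \frac{779960}{49} \approx -15918.0$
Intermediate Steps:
$k{\left(r \right)} = -4$ ($k{\left(r \right)} = -4 + 0 = -4$)
$W{\left(F \right)} = -2 - \frac{1}{F}$
$N{\left(b,K \right)} = - \frac{3}{7}$ ($N{\left(b,K \right)} = \frac{-2 - 1^{-1}}{7} = \frac{-2 - 1}{7} = \frac{1}{7} \left(-3\right) = - \frac{3}{7}$)
$C{\left(U \right)} = U^{2}$
$\left(d{\left(-9 \right)} + C{\left(N{\left(3,\left(k{\left(3 \right)} - 2\right)^{2} \right)} \right)}\right) \left(-248\right) = \left(\left(1 - 9\right)^{2} + \left(- \frac{3}{7}\right)^{2}\right) \left(-248\right) = \left(\left(-8\right)^{2} + \frac{9}{49}\right) \left(-248\right) = \left(64 + \frac{9}{49}\right) \left(-248\right) = \frac{3145}{49} \left(-248\right) = - \frac{779960}{49}$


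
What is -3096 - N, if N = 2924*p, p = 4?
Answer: -14792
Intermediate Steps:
N = 11696 (N = 2924*4 = 11696)
-3096 - N = -3096 - 1*11696 = -3096 - 11696 = -14792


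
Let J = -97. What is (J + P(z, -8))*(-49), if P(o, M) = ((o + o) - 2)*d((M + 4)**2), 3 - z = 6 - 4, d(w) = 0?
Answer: 4753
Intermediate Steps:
z = 1 (z = 3 - (6 - 4) = 3 - 1*2 = 3 - 2 = 1)
P(o, M) = 0 (P(o, M) = ((o + o) - 2)*0 = (2*o - 2)*0 = (-2 + 2*o)*0 = 0)
(J + P(z, -8))*(-49) = (-97 + 0)*(-49) = -97*(-49) = 4753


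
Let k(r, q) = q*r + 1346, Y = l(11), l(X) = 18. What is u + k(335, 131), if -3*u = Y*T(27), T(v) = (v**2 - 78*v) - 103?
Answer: 54111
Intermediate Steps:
Y = 18
T(v) = -103 + v**2 - 78*v
k(r, q) = 1346 + q*r
u = 8880 (u = -6*(-103 + 27**2 - 78*27) = -6*(-103 + 729 - 2106) = -6*(-1480) = -1/3*(-26640) = 8880)
u + k(335, 131) = 8880 + (1346 + 131*335) = 8880 + (1346 + 43885) = 8880 + 45231 = 54111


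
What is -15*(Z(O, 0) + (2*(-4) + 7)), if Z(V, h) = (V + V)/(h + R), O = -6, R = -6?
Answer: -15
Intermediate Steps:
Z(V, h) = 2*V/(-6 + h) (Z(V, h) = (V + V)/(h - 6) = (2*V)/(-6 + h) = 2*V/(-6 + h))
-15*(Z(O, 0) + (2*(-4) + 7)) = -15*(2*(-6)/(-6 + 0) + (2*(-4) + 7)) = -15*(2*(-6)/(-6) + (-8 + 7)) = -15*(2*(-6)*(-1/6) - 1) = -15*(2 - 1) = -15*1 = -15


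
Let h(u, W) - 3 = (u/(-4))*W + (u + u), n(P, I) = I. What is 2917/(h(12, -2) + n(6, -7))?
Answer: 2917/26 ≈ 112.19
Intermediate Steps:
h(u, W) = 3 + 2*u - W*u/4 (h(u, W) = 3 + ((u/(-4))*W + (u + u)) = 3 + ((u*(-¼))*W + 2*u) = 3 + ((-u/4)*W + 2*u) = 3 + (-W*u/4 + 2*u) = 3 + (2*u - W*u/4) = 3 + 2*u - W*u/4)
2917/(h(12, -2) + n(6, -7)) = 2917/((3 + 2*12 - ¼*(-2)*12) - 7) = 2917/((3 + 24 + 6) - 7) = 2917/(33 - 7) = 2917/26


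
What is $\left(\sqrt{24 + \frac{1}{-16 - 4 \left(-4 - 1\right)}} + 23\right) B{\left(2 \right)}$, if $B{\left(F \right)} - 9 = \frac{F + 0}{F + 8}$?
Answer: $\frac{1058}{5} + \frac{23 \sqrt{97}}{5} \approx 256.9$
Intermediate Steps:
$B{\left(F \right)} = 9 + \frac{F}{8 + F}$ ($B{\left(F \right)} = 9 + \frac{F + 0}{F + 8} = 9 + \frac{F}{8 + F}$)
$\left(\sqrt{24 + \frac{1}{-16 - 4 \left(-4 - 1\right)}} + 23\right) B{\left(2 \right)} = \left(\sqrt{24 + \frac{1}{-16 - 4 \left(-4 - 1\right)}} + 23\right) \frac{2 \left(36 + 5 \cdot 2\right)}{8 + 2} = \left(\sqrt{24 + \frac{1}{-16 - -20}} + 23\right) \frac{2 \left(36 + 10\right)}{10} = \left(\sqrt{24 + \frac{1}{-16 + 20}} + 23\right) 2 \cdot \frac{1}{10} \cdot 46 = \left(\sqrt{24 + \frac{1}{4}} + 23\right) \frac{46}{5} = \left(\sqrt{\frac{97}{4}} + 23\right) \frac{46}{5} = \left(\frac{\sqrt{97}}{2} + 23\right) \frac{46}{5} = \left(23 + \frac{\sqrt{97}}{2}\right) \frac{46}{5} = \frac{1058}{5} + \frac{23 \sqrt{97}}{5}$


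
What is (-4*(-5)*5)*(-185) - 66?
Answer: -18566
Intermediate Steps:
(-4*(-5)*5)*(-185) - 66 = (20*5)*(-185) - 66 = 100*(-185) - 66 = -18500 - 66 = -18566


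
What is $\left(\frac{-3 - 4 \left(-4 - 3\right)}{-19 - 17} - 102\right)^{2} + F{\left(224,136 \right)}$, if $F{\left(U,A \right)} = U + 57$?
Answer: $\frac{14031985}{1296} \approx 10827.0$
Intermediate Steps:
$F{\left(U,A \right)} = 57 + U$
$\left(\frac{-3 - 4 \left(-4 - 3\right)}{-19 - 17} - 102\right)^{2} + F{\left(224,136 \right)} = \left(\frac{-3 - 4 \left(-4 - 3\right)}{-19 - 17} - 102\right)^{2} + \left(57 + 224\right) = \left(\frac{-3 - -28}{-36} - 102\right)^{2} + 281 = \left(\left(-3 + 28\right) \left(- \frac{1}{36}\right) - 102\right)^{2} + 281 = \left(25 \left(- \frac{1}{36}\right) - 102\right)^{2} + 281 = \left(- \frac{25}{36} - 102\right)^{2} + 281 = \left(- \frac{3697}{36}\right)^{2} + 281 = \frac{13667809}{1296} + 281 = \frac{14031985}{1296}$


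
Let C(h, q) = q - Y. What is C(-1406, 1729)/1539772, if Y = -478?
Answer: 2207/1539772 ≈ 0.0014333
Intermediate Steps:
C(h, q) = 478 + q (C(h, q) = q - 1*(-478) = q + 478 = 478 + q)
C(-1406, 1729)/1539772 = (478 + 1729)/1539772 = 2207*(1/1539772) = 2207/1539772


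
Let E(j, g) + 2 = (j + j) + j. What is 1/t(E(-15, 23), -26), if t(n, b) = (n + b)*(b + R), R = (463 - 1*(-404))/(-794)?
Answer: 794/1570303 ≈ 0.00050563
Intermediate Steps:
R = -867/794 (R = (463 + 404)*(-1/794) = 867*(-1/794) = -867/794 ≈ -1.0919)
E(j, g) = -2 + 3*j (E(j, g) = -2 + ((j + j) + j) = -2 + (2*j + j) = -2 + 3*j)
t(n, b) = (-867/794 + b)*(b + n) (t(n, b) = (n + b)*(b - 867/794) = (b + n)*(-867/794 + b) = (-867/794 + b)*(b + n))
1/t(E(-15, 23), -26) = 1/((-26)² - 867/794*(-26) - 867*(-2 + 3*(-15))/794 - 26*(-2 + 3*(-15))) = 1/(676 + 11271/397 - 867*(-2 - 45)/794 - 26*(-2 - 45)) = 1/(676 + 11271/397 - 867/794*(-47) - 26*(-47)) = 1/(676 + 11271/397 + 40749/794 + 1222) = 1/(1570303/794) = 794/1570303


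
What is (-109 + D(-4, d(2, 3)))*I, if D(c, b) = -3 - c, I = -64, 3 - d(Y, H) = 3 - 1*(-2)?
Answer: 6912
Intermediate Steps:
d(Y, H) = -2 (d(Y, H) = 3 - (3 - 1*(-2)) = 3 - (3 + 2) = 3 - 1*5 = 3 - 5 = -2)
(-109 + D(-4, d(2, 3)))*I = (-109 + (-3 - 1*(-4)))*(-64) = (-109 + (-3 + 4))*(-64) = (-109 + 1)*(-64) = -108*(-64) = 6912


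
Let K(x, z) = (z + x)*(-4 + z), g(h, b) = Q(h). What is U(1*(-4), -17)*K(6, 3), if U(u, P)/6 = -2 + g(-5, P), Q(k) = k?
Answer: 378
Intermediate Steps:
g(h, b) = h
K(x, z) = (-4 + z)*(x + z) (K(x, z) = (x + z)*(-4 + z) = (-4 + z)*(x + z))
U(u, P) = -42 (U(u, P) = 6*(-2 - 5) = 6*(-7) = -42)
U(1*(-4), -17)*K(6, 3) = -42*(3² - 4*6 - 4*3 + 6*3) = -42*(9 - 24 - 12 + 18) = -42*(-9) = 378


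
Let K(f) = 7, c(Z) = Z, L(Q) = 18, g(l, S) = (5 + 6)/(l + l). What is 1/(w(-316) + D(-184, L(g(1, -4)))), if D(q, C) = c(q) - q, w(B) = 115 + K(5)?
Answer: 1/122 ≈ 0.0081967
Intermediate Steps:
g(l, S) = 11/(2*l) (g(l, S) = 11/((2*l)) = 11*(1/(2*l)) = 11/(2*l))
w(B) = 122 (w(B) = 115 + 7 = 122)
D(q, C) = 0 (D(q, C) = q - q = 0)
1/(w(-316) + D(-184, L(g(1, -4)))) = 1/(122 + 0) = 1/122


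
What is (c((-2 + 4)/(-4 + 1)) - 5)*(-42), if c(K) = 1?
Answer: 168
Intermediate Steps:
(c((-2 + 4)/(-4 + 1)) - 5)*(-42) = (1 - 5)*(-42) = -4*(-42) = 168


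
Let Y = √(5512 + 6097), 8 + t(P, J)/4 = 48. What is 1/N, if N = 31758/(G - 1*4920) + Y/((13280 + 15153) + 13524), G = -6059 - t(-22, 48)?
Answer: -11086935269002/31609534484363 - 92683013*√11609/31609534484363 ≈ -0.35106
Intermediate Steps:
t(P, J) = 160 (t(P, J) = -32 + 4*48 = -32 + 192 = 160)
Y = √11609 ≈ 107.75
G = -6219 (G = -6059 - 1*160 = -6059 - 160 = -6219)
N = -134/47 + √11609/41957 (N = 31758/(-6219 - 1*4920) + √11609/((13280 + 15153) + 13524) = 31758/(-6219 - 4920) + √11609/(28433 + 13524) = 31758/(-11139) + √11609/41957 = 31758*(-1/11139) + √11609*(1/41957) = -134/47 + √11609/41957 ≈ -2.8485)
1/N = 1/(-134/47 + √11609/41957)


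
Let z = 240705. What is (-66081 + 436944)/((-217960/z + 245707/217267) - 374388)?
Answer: -3879023245298361/3915890451351413 ≈ -0.99059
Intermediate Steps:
(-66081 + 436944)/((-217960/z + 245707/217267) - 374388) = (-66081 + 436944)/((-217960/240705 + 245707/217267) - 374388) = 370863/((-217960*1/240705 + 245707*(1/217267)) - 374388) = 370863/((-43592/48141 + 245707/217267) - 374388) = 370863/(2357477623/10459450647 - 374388) = 370863/(-3915890451351413/10459450647) = 370863*(-10459450647/3915890451351413) = -3879023245298361/3915890451351413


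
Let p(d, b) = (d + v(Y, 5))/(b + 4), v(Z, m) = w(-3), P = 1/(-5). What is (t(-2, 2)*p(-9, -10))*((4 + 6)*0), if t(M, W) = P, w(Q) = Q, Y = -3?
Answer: 0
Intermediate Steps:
P = -⅕ ≈ -0.20000
v(Z, m) = -3
p(d, b) = (-3 + d)/(4 + b) (p(d, b) = (d - 3)/(b + 4) = (-3 + d)/(4 + b))
t(M, W) = -⅕
(t(-2, 2)*p(-9, -10))*((4 + 6)*0) = (-(-3 - 9)/(5*(4 - 10)))*((4 + 6)*0) = (-(-12)/(5*(-6)))*(10*0) = -(-1)*(-12)/30*0 = -⅕*2*0 = -⅖*0 = 0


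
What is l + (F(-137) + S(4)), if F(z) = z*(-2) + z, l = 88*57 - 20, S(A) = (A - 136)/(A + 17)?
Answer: 35887/7 ≈ 5126.7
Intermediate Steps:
S(A) = (-136 + A)/(17 + A)
l = 4996 (l = 5016 - 20 = 4996)
F(z) = -z (F(z) = -2*z + z = -z)
l + (F(-137) + S(4)) = 4996 + (-1*(-137) + (-136 + 4)/(17 + 4)) = 4996 + (137 - 132/21) = 4996 + (137 + (1/21)*(-132)) = 4996 + (137 - 44/7) = 4996 + 915/7 = 35887/7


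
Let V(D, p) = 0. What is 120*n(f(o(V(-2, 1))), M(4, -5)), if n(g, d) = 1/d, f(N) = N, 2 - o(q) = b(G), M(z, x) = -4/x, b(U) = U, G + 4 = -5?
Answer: 150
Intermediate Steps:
G = -9 (G = -4 - 5 = -9)
o(q) = 11 (o(q) = 2 - 1*(-9) = 2 + 9 = 11)
120*n(f(o(V(-2, 1))), M(4, -5)) = 120/((-4/(-5))) = 120/((-4*(-⅕))) = 120/(⅘) = 120*(5/4) = 150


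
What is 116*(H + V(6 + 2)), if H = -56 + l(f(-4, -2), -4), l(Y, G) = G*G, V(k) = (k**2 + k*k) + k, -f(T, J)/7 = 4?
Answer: 11136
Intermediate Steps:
f(T, J) = -28 (f(T, J) = -7*4 = -28)
V(k) = k + 2*k**2 (V(k) = (k**2 + k**2) + k = 2*k**2 + k = k + 2*k**2)
l(Y, G) = G**2
H = -40 (H = -56 + (-4)**2 = -56 + 16 = -40)
116*(H + V(6 + 2)) = 116*(-40 + (6 + 2)*(1 + 2*(6 + 2))) = 116*(-40 + 8*(1 + 2*8)) = 116*(-40 + 8*(1 + 16)) = 116*(-40 + 8*17) = 116*(-40 + 136) = 116*96 = 11136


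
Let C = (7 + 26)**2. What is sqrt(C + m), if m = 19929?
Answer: sqrt(21018) ≈ 144.98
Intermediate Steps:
C = 1089 (C = 33**2 = 1089)
sqrt(C + m) = sqrt(1089 + 19929) = sqrt(21018)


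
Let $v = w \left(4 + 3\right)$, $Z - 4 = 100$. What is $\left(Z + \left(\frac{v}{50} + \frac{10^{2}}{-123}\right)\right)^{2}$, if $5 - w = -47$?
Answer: $\frac{115386578596}{9455625} \approx 12203.0$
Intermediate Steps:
$Z = 104$ ($Z = 4 + 100 = 104$)
$w = 52$ ($w = 5 - -47 = 5 + 47 = 52$)
$v = 364$ ($v = 52 \left(4 + 3\right) = 52 \cdot 7 = 364$)
$\left(Z + \left(\frac{v}{50} + \frac{10^{2}}{-123}\right)\right)^{2} = \left(104 + \left(\frac{364}{50} + \frac{10^{2}}{-123}\right)\right)^{2} = \left(104 + \left(364 \cdot \frac{1}{50} + 100 \left(- \frac{1}{123}\right)\right)\right)^{2} = \left(104 + \left(\frac{182}{25} - \frac{100}{123}\right)\right)^{2} = \left(104 + \frac{19886}{3075}\right)^{2} = \left(\frac{339686}{3075}\right)^{2} = \frac{115386578596}{9455625}$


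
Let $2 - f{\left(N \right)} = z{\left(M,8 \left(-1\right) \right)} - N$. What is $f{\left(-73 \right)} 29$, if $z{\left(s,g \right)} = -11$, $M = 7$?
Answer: $-1740$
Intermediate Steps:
$f{\left(N \right)} = 13 + N$ ($f{\left(N \right)} = 2 - \left(-11 - N\right) = 2 + \left(11 + N\right) = 13 + N$)
$f{\left(-73 \right)} 29 = \left(13 - 73\right) 29 = \left(-60\right) 29 = -1740$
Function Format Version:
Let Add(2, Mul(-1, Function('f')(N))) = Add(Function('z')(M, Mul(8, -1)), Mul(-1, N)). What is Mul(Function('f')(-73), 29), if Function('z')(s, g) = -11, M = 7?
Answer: -1740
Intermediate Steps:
Function('f')(N) = Add(13, N) (Function('f')(N) = Add(2, Mul(-1, Add(-11, Mul(-1, N)))) = Add(2, Add(11, N)) = Add(13, N))
Mul(Function('f')(-73), 29) = Mul(Add(13, -73), 29) = Mul(-60, 29) = -1740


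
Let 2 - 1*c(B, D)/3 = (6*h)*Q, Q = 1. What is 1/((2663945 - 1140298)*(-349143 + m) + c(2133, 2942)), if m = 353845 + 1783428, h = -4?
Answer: 1/2724478910188 ≈ 3.6704e-13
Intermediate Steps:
m = 2137273
c(B, D) = 78 (c(B, D) = 6 - 3*6*(-4) = 6 - (-72) = 6 - 3*(-24) = 6 + 72 = 78)
1/((2663945 - 1140298)*(-349143 + m) + c(2133, 2942)) = 1/((2663945 - 1140298)*(-349143 + 2137273) + 78) = 1/(1523647*1788130 + 78) = 1/(2724478910110 + 78) = 1/2724478910188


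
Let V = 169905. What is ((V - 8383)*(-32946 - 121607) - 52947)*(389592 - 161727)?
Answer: -5688367767811245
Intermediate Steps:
((V - 8383)*(-32946 - 121607) - 52947)*(389592 - 161727) = ((169905 - 8383)*(-32946 - 121607) - 52947)*(389592 - 161727) = (161522*(-154553) - 52947)*227865 = (-24963709666 - 52947)*227865 = -24963762613*227865 = -5688367767811245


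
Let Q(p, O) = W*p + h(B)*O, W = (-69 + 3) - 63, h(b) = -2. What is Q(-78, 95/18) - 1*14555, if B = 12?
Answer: -40532/9 ≈ -4503.6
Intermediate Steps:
W = -129 (W = -66 - 63 = -129)
Q(p, O) = -129*p - 2*O
Q(-78, 95/18) - 1*14555 = (-129*(-78) - 190/18) - 1*14555 = (10062 - 190/18) - 14555 = (10062 - 2*95/18) - 14555 = (10062 - 95/9) - 14555 = 90463/9 - 14555 = -40532/9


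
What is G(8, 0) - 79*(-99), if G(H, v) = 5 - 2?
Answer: 7824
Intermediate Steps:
G(H, v) = 3
G(8, 0) - 79*(-99) = 3 - 79*(-99) = 3 + 7821 = 7824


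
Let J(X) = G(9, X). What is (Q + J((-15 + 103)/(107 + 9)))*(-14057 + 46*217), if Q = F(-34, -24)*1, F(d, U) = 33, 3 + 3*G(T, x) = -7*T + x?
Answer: -3989425/87 ≈ -45855.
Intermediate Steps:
G(T, x) = -1 - 7*T/3 + x/3 (G(T, x) = -1 + (-7*T + x)/3 = -1 + (x - 7*T)/3 = -1 + (-7*T/3 + x/3) = -1 - 7*T/3 + x/3)
Q = 33 (Q = 33*1 = 33)
J(X) = -22 + X/3 (J(X) = -1 - 7/3*9 + X/3 = -1 - 21 + X/3 = -22 + X/3)
(Q + J((-15 + 103)/(107 + 9)))*(-14057 + 46*217) = (33 + (-22 + ((-15 + 103)/(107 + 9))/3))*(-14057 + 46*217) = (33 + (-22 + (88/116)/3))*(-14057 + 9982) = (33 + (-22 + (88*(1/116))/3))*(-4075) = (33 + (-22 + (1/3)*(22/29)))*(-4075) = (33 + (-22 + 22/87))*(-4075) = (33 - 1892/87)*(-4075) = (979/87)*(-4075) = -3989425/87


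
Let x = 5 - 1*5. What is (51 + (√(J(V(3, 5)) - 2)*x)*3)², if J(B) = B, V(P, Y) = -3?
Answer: 2601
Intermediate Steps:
x = 0 (x = 5 - 5 = 0)
(51 + (√(J(V(3, 5)) - 2)*x)*3)² = (51 + (√(-3 - 2)*0)*3)² = (51 + (√(-5)*0)*3)² = (51 + ((I*√5)*0)*3)² = (51 + 0*3)² = (51 + 0)² = 51² = 2601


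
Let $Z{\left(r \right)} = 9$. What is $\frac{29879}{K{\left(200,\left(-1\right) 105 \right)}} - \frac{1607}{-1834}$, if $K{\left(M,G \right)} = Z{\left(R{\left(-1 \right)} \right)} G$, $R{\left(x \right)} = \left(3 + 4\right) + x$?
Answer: $- \frac{7611353}{247590} \approx -30.742$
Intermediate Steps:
$R{\left(x \right)} = 7 + x$
$K{\left(M,G \right)} = 9 G$
$\frac{29879}{K{\left(200,\left(-1\right) 105 \right)}} - \frac{1607}{-1834} = \frac{29879}{9 \left(\left(-1\right) 105\right)} - \frac{1607}{-1834} = \frac{29879}{9 \left(-105\right)} - - \frac{1607}{1834} = \frac{29879}{-945} + \frac{1607}{1834} = 29879 \left(- \frac{1}{945}\right) + \frac{1607}{1834} = - \frac{29879}{945} + \frac{1607}{1834} = - \frac{7611353}{247590}$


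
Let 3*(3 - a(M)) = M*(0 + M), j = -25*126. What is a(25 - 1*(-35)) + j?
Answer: -4347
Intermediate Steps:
j = -3150
a(M) = 3 - M²/3 (a(M) = 3 - M*(0 + M)/3 = 3 - M*M/3 = 3 - M²/3)
a(25 - 1*(-35)) + j = (3 - (25 - 1*(-35))²/3) - 3150 = (3 - (25 + 35)²/3) - 3150 = (3 - ⅓*60²) - 3150 = (3 - ⅓*3600) - 3150 = (3 - 1200) - 3150 = -1197 - 3150 = -4347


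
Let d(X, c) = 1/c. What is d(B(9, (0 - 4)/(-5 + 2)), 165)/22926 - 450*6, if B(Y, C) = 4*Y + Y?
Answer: -10213532999/3782790 ≈ -2700.0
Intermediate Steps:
B(Y, C) = 5*Y
d(B(9, (0 - 4)/(-5 + 2)), 165)/22926 - 450*6 = 1/(165*22926) - 450*6 = (1/165)*(1/22926) - 2700 = 1/3782790 - 2700 = -10213532999/3782790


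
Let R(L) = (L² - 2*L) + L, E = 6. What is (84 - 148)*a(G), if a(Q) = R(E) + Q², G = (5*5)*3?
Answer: -361920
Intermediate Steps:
R(L) = L² - L
G = 75 (G = 25*3 = 75)
a(Q) = 30 + Q² (a(Q) = 6*(-1 + 6) + Q² = 6*5 + Q² = 30 + Q²)
(84 - 148)*a(G) = (84 - 148)*(30 + 75²) = -64*(30 + 5625) = -64*5655 = -361920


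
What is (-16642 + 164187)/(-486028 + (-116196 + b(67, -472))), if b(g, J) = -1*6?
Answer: -29509/120446 ≈ -0.24500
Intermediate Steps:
b(g, J) = -6
(-16642 + 164187)/(-486028 + (-116196 + b(67, -472))) = (-16642 + 164187)/(-486028 + (-116196 - 6)) = 147545/(-486028 - 116202) = 147545/(-602230) = 147545*(-1/602230) = -29509/120446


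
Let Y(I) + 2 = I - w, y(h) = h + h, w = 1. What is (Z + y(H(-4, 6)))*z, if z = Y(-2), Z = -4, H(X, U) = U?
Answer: -40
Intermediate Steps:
y(h) = 2*h
Y(I) = -3 + I (Y(I) = -2 + (I - 1*1) = -2 + (I - 1) = -2 + (-1 + I) = -3 + I)
z = -5 (z = -3 - 2 = -5)
(Z + y(H(-4, 6)))*z = (-4 + 2*6)*(-5) = (-4 + 12)*(-5) = 8*(-5) = -40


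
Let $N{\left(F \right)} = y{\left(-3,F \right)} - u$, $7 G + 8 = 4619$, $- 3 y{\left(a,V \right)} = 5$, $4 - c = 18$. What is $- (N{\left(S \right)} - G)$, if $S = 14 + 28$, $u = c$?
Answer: $\frac{13574}{21} \approx 646.38$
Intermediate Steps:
$c = -14$ ($c = 4 - 18 = -14$)
$y{\left(a,V \right)} = - \frac{5}{3}$ ($y{\left(a,V \right)} = \left(- \frac{1}{3}\right) 5 = - \frac{5}{3}$)
$u = -14$
$G = \frac{4611}{7}$ ($G = - \frac{8}{7} + \frac{1}{7} \cdot 4619 = - \frac{8}{7} + \frac{4619}{7} = \frac{4611}{7} \approx 658.71$)
$S = 42$
$N{\left(F \right)} = \frac{37}{3}$ ($N{\left(F \right)} = - \frac{5}{3} - -14 = - \frac{5}{3} + 14 = \frac{37}{3}$)
$- (N{\left(S \right)} - G) = - (\frac{37}{3} - \frac{4611}{7}) = \left(-1\right) \left(- \frac{13574}{21}\right) = \frac{13574}{21}$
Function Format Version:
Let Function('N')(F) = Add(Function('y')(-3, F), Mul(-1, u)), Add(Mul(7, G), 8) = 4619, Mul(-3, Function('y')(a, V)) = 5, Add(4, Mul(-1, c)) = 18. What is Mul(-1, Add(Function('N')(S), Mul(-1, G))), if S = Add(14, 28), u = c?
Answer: Rational(13574, 21) ≈ 646.38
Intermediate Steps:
c = -14 (c = Add(4, Mul(-1, 18)) = Add(4, -18) = -14)
Function('y')(a, V) = Rational(-5, 3) (Function('y')(a, V) = Mul(Rational(-1, 3), 5) = Rational(-5, 3))
u = -14
G = Rational(4611, 7) (G = Add(Rational(-8, 7), Mul(Rational(1, 7), 4619)) = Add(Rational(-8, 7), Rational(4619, 7)) = Rational(4611, 7) ≈ 658.71)
S = 42
Function('N')(F) = Rational(37, 3) (Function('N')(F) = Add(Rational(-5, 3), Mul(-1, -14)) = Add(Rational(-5, 3), 14) = Rational(37, 3))
Mul(-1, Add(Function('N')(S), Mul(-1, G))) = Mul(-1, Add(Rational(37, 3), Mul(-1, Rational(4611, 7)))) = Mul(-1, Add(Rational(37, 3), Rational(-4611, 7))) = Mul(-1, Rational(-13574, 21)) = Rational(13574, 21)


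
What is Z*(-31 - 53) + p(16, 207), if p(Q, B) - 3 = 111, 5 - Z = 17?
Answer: 1122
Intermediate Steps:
Z = -12 (Z = 5 - 1*17 = 5 - 17 = -12)
p(Q, B) = 114 (p(Q, B) = 3 + 111 = 114)
Z*(-31 - 53) + p(16, 207) = -12*(-31 - 53) + 114 = -12*(-84) + 114 = 1008 + 114 = 1122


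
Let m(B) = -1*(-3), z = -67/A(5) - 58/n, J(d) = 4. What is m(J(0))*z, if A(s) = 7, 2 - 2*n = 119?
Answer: -7027/273 ≈ -25.740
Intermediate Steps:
n = -117/2 (n = 1 - ½*119 = 1 - 119/2 = -117/2 ≈ -58.500)
z = -7027/819 (z = -67/7 - 58/(-117/2) = -67*⅐ - 58*(-2/117) = -67/7 + 116/117 = -7027/819 ≈ -8.5800)
m(B) = 3
m(J(0))*z = 3*(-7027/819) = -7027/273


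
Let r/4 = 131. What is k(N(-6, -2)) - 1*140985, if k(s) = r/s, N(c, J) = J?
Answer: -141247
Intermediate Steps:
r = 524 (r = 4*131 = 524)
k(s) = 524/s
k(N(-6, -2)) - 1*140985 = 524/(-2) - 1*140985 = 524*(-1/2) - 140985 = -262 - 140985 = -141247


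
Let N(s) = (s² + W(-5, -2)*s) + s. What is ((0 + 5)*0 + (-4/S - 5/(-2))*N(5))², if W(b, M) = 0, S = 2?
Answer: 225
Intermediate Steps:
N(s) = s + s² (N(s) = (s² + 0*s) + s = (s² + 0) + s = s² + s = s + s²)
((0 + 5)*0 + (-4/S - 5/(-2))*N(5))² = ((0 + 5)*0 + (-4/2 - 5/(-2))*(5*(1 + 5)))² = (5*0 + (-4*½ - 5*(-½))*(5*6))² = (0 + (-2 + 5/2)*30)² = (0 + (½)*30)² = (0 + 15)² = 15² = 225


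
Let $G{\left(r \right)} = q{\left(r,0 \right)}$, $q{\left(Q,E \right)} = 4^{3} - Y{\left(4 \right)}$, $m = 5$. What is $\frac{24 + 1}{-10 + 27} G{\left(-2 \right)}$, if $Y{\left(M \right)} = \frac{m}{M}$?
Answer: $\frac{6275}{68} \approx 92.279$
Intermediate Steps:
$Y{\left(M \right)} = \frac{5}{M}$
$q{\left(Q,E \right)} = \frac{251}{4}$ ($q{\left(Q,E \right)} = 4^{3} - \frac{5}{4} = 64 - 5 \cdot \frac{1}{4} = 64 - \frac{5}{4} = \frac{251}{4}$)
$G{\left(r \right)} = \frac{251}{4}$
$\frac{24 + 1}{-10 + 27} G{\left(-2 \right)} = \frac{24 + 1}{-10 + 27} \cdot \frac{251}{4} = \frac{25}{17} \cdot \frac{251}{4} = \frac{6275}{68}$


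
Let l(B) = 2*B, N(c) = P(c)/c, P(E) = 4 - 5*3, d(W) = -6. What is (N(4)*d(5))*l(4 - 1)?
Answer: 99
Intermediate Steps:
P(E) = -11 (P(E) = 4 - 15 = -11)
N(c) = -11/c
(N(4)*d(5))*l(4 - 1) = (-11/4*(-6))*(2*(4 - 1)) = (-11*1/4*(-6))*(2*3) = -11/4*(-6)*6 = (33/2)*6 = 99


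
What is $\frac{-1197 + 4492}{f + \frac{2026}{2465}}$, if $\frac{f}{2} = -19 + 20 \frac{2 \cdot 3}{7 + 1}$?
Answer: $- \frac{8122175}{17694} \approx -459.04$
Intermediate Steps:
$f = -8$ ($f = 2 \left(-19 + 20 \frac{2 \cdot 3}{7 + 1}\right) = 2 \left(-19 + 20 \cdot \frac{1}{8} \cdot 6\right) = 2 \left(-19 + 20 \cdot \frac{3}{4}\right) = 2 \left(-19 + 15\right) = 2 \left(-4\right) = -8$)
$\frac{-1197 + 4492}{f + \frac{2026}{2465}} = \frac{-1197 + 4492}{-8 + \frac{2026}{2465}} = \frac{3295}{-8 + 2026 \cdot \frac{1}{2465}} = \frac{3295}{-8 + \frac{2026}{2465}} = \frac{3295}{- \frac{17694}{2465}} = 3295 \left(- \frac{2465}{17694}\right) = - \frac{8122175}{17694}$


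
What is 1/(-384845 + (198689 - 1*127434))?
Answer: -1/313590 ≈ -3.1889e-6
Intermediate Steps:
1/(-384845 + (198689 - 1*127434)) = 1/(-384845 + (198689 - 127434)) = 1/(-384845 + 71255) = 1/(-313590) = -1/313590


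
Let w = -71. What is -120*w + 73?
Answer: 8593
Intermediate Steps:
-120*w + 73 = -120*(-71) + 73 = 8520 + 73 = 8593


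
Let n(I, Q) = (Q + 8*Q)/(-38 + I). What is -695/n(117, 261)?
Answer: -54905/2349 ≈ -23.374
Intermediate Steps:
n(I, Q) = 9*Q/(-38 + I) (n(I, Q) = (9*Q)/(-38 + I) = 9*Q/(-38 + I))
-695/n(117, 261) = -695/(9*261/(-38 + 117)) = -695/(9*261/79) = -695/(9*261*(1/79)) = -695/2349/79 = -695*79/2349 = -54905/2349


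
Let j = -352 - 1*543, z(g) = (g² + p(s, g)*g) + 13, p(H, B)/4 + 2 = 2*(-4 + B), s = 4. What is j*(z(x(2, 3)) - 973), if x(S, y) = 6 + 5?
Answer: 278345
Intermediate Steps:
p(H, B) = -40 + 8*B (p(H, B) = -8 + 4*(2*(-4 + B)) = -8 + 4*(-8 + 2*B) = -8 + (-32 + 8*B) = -40 + 8*B)
x(S, y) = 11
z(g) = 13 + g² + g*(-40 + 8*g) (z(g) = (g² + (-40 + 8*g)*g) + 13 = (g² + g*(-40 + 8*g)) + 13 = 13 + g² + g*(-40 + 8*g))
j = -895 (j = -352 - 543 = -895)
j*(z(x(2, 3)) - 973) = -895*((13 - 40*11 + 9*11²) - 973) = -895*((13 - 440 + 9*121) - 973) = -895*((13 - 440 + 1089) - 973) = -895*(662 - 973) = -895*(-311) = 278345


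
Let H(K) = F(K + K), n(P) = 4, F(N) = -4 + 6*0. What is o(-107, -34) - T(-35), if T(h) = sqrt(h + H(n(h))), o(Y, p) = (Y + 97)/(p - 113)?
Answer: 10/147 - I*sqrt(39) ≈ 0.068027 - 6.245*I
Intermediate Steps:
F(N) = -4 (F(N) = -4 + 0 = -4)
H(K) = -4
o(Y, p) = (97 + Y)/(-113 + p)
T(h) = sqrt(-4 + h) (T(h) = sqrt(h - 4) = sqrt(-4 + h))
o(-107, -34) - T(-35) = (97 - 107)/(-113 - 34) - sqrt(-4 - 35) = -10/(-147) - sqrt(-39) = -1/147*(-10) - I*sqrt(39) = 10/147 - I*sqrt(39)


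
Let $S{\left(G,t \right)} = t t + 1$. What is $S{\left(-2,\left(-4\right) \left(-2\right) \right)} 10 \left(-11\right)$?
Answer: $-7150$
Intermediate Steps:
$S{\left(G,t \right)} = 1 + t^{2}$ ($S{\left(G,t \right)} = t^{2} + 1 = 1 + t^{2}$)
$S{\left(-2,\left(-4\right) \left(-2\right) \right)} 10 \left(-11\right) = \left(1 + \left(\left(-4\right) \left(-2\right)\right)^{2}\right) 10 \left(-11\right) = \left(1 + 8^{2}\right) 10 \left(-11\right) = \left(1 + 64\right) 10 \left(-11\right) = 65 \cdot 10 \left(-11\right) = 650 \left(-11\right) = -7150$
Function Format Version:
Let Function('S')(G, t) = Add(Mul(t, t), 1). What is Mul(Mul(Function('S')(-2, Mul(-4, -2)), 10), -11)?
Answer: -7150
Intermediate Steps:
Function('S')(G, t) = Add(1, Pow(t, 2)) (Function('S')(G, t) = Add(Pow(t, 2), 1) = Add(1, Pow(t, 2)))
Mul(Mul(Function('S')(-2, Mul(-4, -2)), 10), -11) = Mul(Mul(Add(1, Pow(Mul(-4, -2), 2)), 10), -11) = Mul(Mul(Add(1, Pow(8, 2)), 10), -11) = Mul(Mul(Add(1, 64), 10), -11) = Mul(Mul(65, 10), -11) = Mul(650, -11) = -7150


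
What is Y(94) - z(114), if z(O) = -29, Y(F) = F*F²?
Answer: 830613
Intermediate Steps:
Y(F) = F³
Y(94) - z(114) = 94³ - 1*(-29) = 830584 + 29 = 830613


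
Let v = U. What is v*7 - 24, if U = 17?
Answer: 95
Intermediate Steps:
v = 17
v*7 - 24 = 17*7 - 24 = 119 - 24 = 95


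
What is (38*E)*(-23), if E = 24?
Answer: -20976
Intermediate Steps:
(38*E)*(-23) = (38*24)*(-23) = 912*(-23) = -20976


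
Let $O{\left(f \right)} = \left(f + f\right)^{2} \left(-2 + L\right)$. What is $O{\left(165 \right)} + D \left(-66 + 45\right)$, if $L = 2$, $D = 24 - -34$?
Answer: $-1218$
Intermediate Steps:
$D = 58$ ($D = 24 + 34 = 58$)
$O{\left(f \right)} = 0$ ($O{\left(f \right)} = \left(f + f\right)^{2} \left(-2 + 2\right) = \left(2 f\right)^{2} \cdot 0 = 4 f^{2} \cdot 0 = 0$)
$O{\left(165 \right)} + D \left(-66 + 45\right) = 0 + 58 \left(-66 + 45\right) = 0 + 58 \left(-21\right) = 0 - 1218 = -1218$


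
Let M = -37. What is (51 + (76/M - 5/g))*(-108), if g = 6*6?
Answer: -195033/37 ≈ -5271.2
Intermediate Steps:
g = 36
(51 + (76/M - 5/g))*(-108) = (51 + (76/(-37) - 5/36))*(-108) = (51 + (76*(-1/37) - 5*1/36))*(-108) = (51 + (-76/37 - 5/36))*(-108) = (51 - 2921/1332)*(-108) = (65011/1332)*(-108) = -195033/37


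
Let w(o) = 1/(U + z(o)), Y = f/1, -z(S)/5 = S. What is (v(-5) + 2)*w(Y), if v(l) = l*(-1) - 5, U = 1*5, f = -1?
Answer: ⅕ ≈ 0.20000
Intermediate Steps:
z(S) = -5*S
U = 5
Y = -1 (Y = -1/1 = -1*1 = -1)
v(l) = -5 - l (v(l) = -l - 5 = -5 - l)
w(o) = 1/(5 - 5*o)
(v(-5) + 2)*w(Y) = ((-5 - 1*(-5)) + 2)*(-1/(-5 + 5*(-1))) = ((-5 + 5) + 2)*(-1/(-5 - 5)) = (0 + 2)*(-1/(-10)) = 2*(-1*(-⅒)) = 2*(⅒) = ⅕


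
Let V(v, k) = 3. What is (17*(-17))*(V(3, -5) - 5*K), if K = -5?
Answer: -8092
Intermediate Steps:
(17*(-17))*(V(3, -5) - 5*K) = (17*(-17))*(3 - 5*(-5)) = -289*(3 + 25) = -289*28 = -8092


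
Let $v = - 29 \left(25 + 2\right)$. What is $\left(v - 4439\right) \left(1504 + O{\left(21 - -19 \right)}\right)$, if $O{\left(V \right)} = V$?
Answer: $-8062768$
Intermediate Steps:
$v = -783$ ($v = \left(-29\right) 27 = -783$)
$\left(v - 4439\right) \left(1504 + O{\left(21 - -19 \right)}\right) = \left(-783 - 4439\right) \left(1504 + \left(21 - -19\right)\right) = - 5222 \left(1504 + \left(21 + 19\right)\right) = - 5222 \left(1504 + 40\right) = \left(-5222\right) 1544 = -8062768$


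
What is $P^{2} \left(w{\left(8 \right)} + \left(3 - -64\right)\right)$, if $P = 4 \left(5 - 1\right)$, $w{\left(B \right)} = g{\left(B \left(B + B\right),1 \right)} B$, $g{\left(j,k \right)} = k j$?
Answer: $279296$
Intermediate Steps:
$g{\left(j,k \right)} = j k$
$w{\left(B \right)} = 2 B^{3}$ ($w{\left(B \right)} = B \left(B + B\right) 1 B = B 2 B 1 B = 2 B^{2} \cdot 1 B = 2 B^{2} B = 2 B^{3}$)
$P = 16$ ($P = 4 \cdot 4 = 16$)
$P^{2} \left(w{\left(8 \right)} + \left(3 - -64\right)\right) = 16^{2} \left(2 \cdot 8^{3} + \left(3 - -64\right)\right) = 256 \left(2 \cdot 512 + \left(3 + 64\right)\right) = 256 \left(1024 + 67\right) = 256 \cdot 1091 = 279296$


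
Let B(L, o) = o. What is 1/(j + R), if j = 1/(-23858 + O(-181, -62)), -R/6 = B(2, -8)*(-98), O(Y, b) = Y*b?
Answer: -12636/59439745 ≈ -0.00021259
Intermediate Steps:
R = -4704 (R = -(-48)*(-98) = -6*784 = -4704)
j = -1/12636 (j = 1/(-23858 - 181*(-62)) = 1/(-23858 + 11222) = 1/(-12636) = -1/12636 ≈ -7.9139e-5)
1/(j + R) = 1/(-1/12636 - 4704) = 1/(-59439745/12636) = -12636/59439745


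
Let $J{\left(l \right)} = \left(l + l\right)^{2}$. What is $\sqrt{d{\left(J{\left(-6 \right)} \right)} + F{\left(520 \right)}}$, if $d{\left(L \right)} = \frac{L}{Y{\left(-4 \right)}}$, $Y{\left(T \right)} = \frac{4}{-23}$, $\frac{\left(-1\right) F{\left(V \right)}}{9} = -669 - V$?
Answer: $3 \sqrt{1097} \approx 99.363$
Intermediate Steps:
$J{\left(l \right)} = 4 l^{2}$ ($J{\left(l \right)} = \left(2 l\right)^{2} = 4 l^{2}$)
$F{\left(V \right)} = 6021 + 9 V$ ($F{\left(V \right)} = - 9 \left(-669 - V\right) = 6021 + 9 V$)
$Y{\left(T \right)} = - \frac{4}{23}$ ($Y{\left(T \right)} = 4 \left(- \frac{1}{23}\right) = - \frac{4}{23}$)
$d{\left(L \right)} = - \frac{23 L}{4}$ ($d{\left(L \right)} = \frac{L}{- \frac{4}{23}} = L \left(- \frac{23}{4}\right) = - \frac{23 L}{4}$)
$\sqrt{d{\left(J{\left(-6 \right)} \right)} + F{\left(520 \right)}} = \sqrt{- \frac{23 \cdot 4 \left(-6\right)^{2}}{4} + \left(6021 + 9 \cdot 520\right)} = \sqrt{- \frac{23 \cdot 4 \cdot 36}{4} + \left(6021 + 4680\right)} = \sqrt{\left(- \frac{23}{4}\right) 144 + 10701} = \sqrt{-828 + 10701} = \sqrt{9873} = 3 \sqrt{1097}$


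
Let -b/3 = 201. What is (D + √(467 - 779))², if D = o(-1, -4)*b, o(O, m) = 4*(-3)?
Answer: 52359384 + 28944*I*√78 ≈ 5.2359e+7 + 2.5563e+5*I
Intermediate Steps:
b = -603 (b = -3*201 = -603)
o(O, m) = -12
D = 7236 (D = -12*(-603) = 7236)
(D + √(467 - 779))² = (7236 + √(467 - 779))² = (7236 + √(-312))² = (7236 + 2*I*√78)²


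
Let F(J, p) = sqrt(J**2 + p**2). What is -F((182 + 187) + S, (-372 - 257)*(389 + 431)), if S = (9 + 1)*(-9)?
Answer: -sqrt(266029086241) ≈ -5.1578e+5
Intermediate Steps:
S = -90 (S = 10*(-9) = -90)
-F((182 + 187) + S, (-372 - 257)*(389 + 431)) = -sqrt(((182 + 187) - 90)**2 + ((-372 - 257)*(389 + 431))**2) = -sqrt((369 - 90)**2 + (-629*820)**2) = -sqrt(279**2 + (-515780)**2) = -sqrt(77841 + 266029008400) = -sqrt(266029086241)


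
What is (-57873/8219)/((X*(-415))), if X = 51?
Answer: 19291/57985045 ≈ 0.00033269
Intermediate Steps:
(-57873/8219)/((X*(-415))) = (-57873/8219)/((51*(-415))) = -57873*1/8219/(-21165) = -57873/8219*(-1/21165) = 19291/57985045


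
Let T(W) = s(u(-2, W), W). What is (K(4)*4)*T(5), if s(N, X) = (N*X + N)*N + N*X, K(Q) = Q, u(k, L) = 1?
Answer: 176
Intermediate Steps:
s(N, X) = N*X + N*(N + N*X) (s(N, X) = (N + N*X)*N + N*X = N*(N + N*X) + N*X = N*X + N*(N + N*X))
T(W) = 1 + 2*W (T(W) = 1*(1 + W + 1*W) = 1*(1 + W + W) = 1*(1 + 2*W) = 1 + 2*W)
(K(4)*4)*T(5) = (4*4)*(1 + 2*5) = 16*(1 + 10) = 16*11 = 176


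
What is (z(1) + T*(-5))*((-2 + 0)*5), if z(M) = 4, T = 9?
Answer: 410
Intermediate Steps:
(z(1) + T*(-5))*((-2 + 0)*5) = (4 + 9*(-5))*((-2 + 0)*5) = (4 - 45)*(-2*5) = -41*(-10) = 410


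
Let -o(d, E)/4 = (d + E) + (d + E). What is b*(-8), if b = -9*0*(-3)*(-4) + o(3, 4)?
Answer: 448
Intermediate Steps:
o(d, E) = -8*E - 8*d (o(d, E) = -4*((d + E) + (d + E)) = -4*((E + d) + (E + d)) = -4*(2*E + 2*d) = -8*E - 8*d)
b = -56 (b = -9*0*(-3)*(-4) + (-8*4 - 8*3) = -0*(-4) + (-32 - 24) = -9*0 - 56 = 0 - 56 = -56)
b*(-8) = -56*(-8) = 448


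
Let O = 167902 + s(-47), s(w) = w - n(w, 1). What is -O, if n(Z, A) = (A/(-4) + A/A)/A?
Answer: -671417/4 ≈ -1.6785e+5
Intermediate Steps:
n(Z, A) = (1 - A/4)/A (n(Z, A) = (A*(-1/4) + 1)/A = (-A/4 + 1)/A = (1 - A/4)/A)
s(w) = -3/4 + w (s(w) = w - (4 - 1*1)/(4*1) = w - (4 - 1)/4 = w - 3/4 = -3/4 + w)
O = 671417/4 (O = 167902 + (-3/4 - 47) = 167902 - 191/4 = 671417/4 ≈ 1.6785e+5)
-O = -1*671417/4 = -671417/4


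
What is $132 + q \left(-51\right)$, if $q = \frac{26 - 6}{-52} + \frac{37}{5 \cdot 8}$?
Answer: $\frac{54309}{520} \approx 104.44$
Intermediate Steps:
$q = \frac{281}{520}$ ($q = \left(26 - 6\right) \left(- \frac{1}{52}\right) + \frac{37}{40} = 20 \left(- \frac{1}{52}\right) + 37 \cdot \frac{1}{40} = - \frac{5}{13} + \frac{37}{40} = \frac{281}{520} \approx 0.54038$)
$132 + q \left(-51\right) = 132 + \frac{281}{520} \left(-51\right) = 132 - \frac{14331}{520} = \frac{54309}{520}$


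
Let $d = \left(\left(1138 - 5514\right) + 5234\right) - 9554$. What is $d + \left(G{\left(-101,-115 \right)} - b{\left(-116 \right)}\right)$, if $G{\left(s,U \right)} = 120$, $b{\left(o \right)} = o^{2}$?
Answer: $-22032$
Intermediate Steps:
$d = -8696$ ($d = \left(\left(1138 - 5514\right) + 5234\right) - 9554 = \left(-4376 + 5234\right) - 9554 = 858 - 9554 = -8696$)
$d + \left(G{\left(-101,-115 \right)} - b{\left(-116 \right)}\right) = -8696 + \left(120 - \left(-116\right)^{2}\right) = -8696 + \left(120 - 13456\right) = -8696 - 13336 = -22032$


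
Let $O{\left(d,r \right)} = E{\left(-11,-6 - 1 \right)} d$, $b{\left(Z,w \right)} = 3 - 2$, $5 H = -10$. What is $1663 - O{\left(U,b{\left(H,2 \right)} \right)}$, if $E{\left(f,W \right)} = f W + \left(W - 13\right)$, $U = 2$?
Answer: $1549$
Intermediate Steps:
$H = -2$ ($H = \frac{1}{5} \left(-10\right) = -2$)
$E{\left(f,W \right)} = -13 + W + W f$ ($E{\left(f,W \right)} = W f + \left(-13 + W\right) = -13 + W + W f$)
$b{\left(Z,w \right)} = 1$
$O{\left(d,r \right)} = 57 d$ ($O{\left(d,r \right)} = \left(-13 - 7 + \left(-6 - 1\right) \left(-11\right)\right) d = \left(-13 - 7 - -77\right) d = \left(-13 - 7 + 77\right) d = 57 d$)
$1663 - O{\left(U,b{\left(H,2 \right)} \right)} = 1663 - 57 \cdot 2 = 1663 - 114 = 1549$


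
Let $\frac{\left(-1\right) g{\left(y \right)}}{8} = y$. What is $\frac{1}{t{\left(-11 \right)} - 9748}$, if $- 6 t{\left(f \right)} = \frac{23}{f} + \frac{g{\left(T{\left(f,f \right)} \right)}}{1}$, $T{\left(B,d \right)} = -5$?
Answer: $- \frac{22}{214595} \approx -0.00010252$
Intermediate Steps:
$g{\left(y \right)} = - 8 y$
$t{\left(f \right)} = - \frac{20}{3} - \frac{23}{6 f}$ ($t{\left(f \right)} = - \frac{\frac{23}{f} + \frac{\left(-8\right) \left(-5\right)}{1}}{6} = - \frac{\frac{23}{f} + 40 \cdot 1}{6} = - \frac{\frac{23}{f} + 40}{6} = - \frac{40 + \frac{23}{f}}{6} = - \frac{20}{3} - \frac{23}{6 f}$)
$\frac{1}{t{\left(-11 \right)} - 9748} = \frac{1}{\frac{-23 - -440}{6 \left(-11\right)} - 9748} = \frac{1}{\frac{1}{6} \left(- \frac{1}{11}\right) \left(-23 + 440\right) - 9748} = \frac{1}{\frac{1}{6} \left(- \frac{1}{11}\right) 417 - 9748} = \frac{1}{- \frac{139}{22} - 9748} = \frac{1}{- \frac{214595}{22}} = - \frac{22}{214595}$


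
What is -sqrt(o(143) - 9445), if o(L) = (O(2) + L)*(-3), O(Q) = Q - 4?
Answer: -2*I*sqrt(2467) ≈ -99.338*I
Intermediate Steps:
O(Q) = -4 + Q
o(L) = 6 - 3*L (o(L) = ((-4 + 2) + L)*(-3) = (-2 + L)*(-3) = 6 - 3*L)
-sqrt(o(143) - 9445) = -sqrt((6 - 3*143) - 9445) = -sqrt((6 - 429) - 9445) = -sqrt(-423 - 9445) = -sqrt(-9868) = -2*I*sqrt(2467)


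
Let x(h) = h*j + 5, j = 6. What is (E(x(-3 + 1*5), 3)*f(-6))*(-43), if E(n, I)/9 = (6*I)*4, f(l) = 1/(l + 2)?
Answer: 6966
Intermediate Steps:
f(l) = 1/(2 + l)
x(h) = 5 + 6*h (x(h) = h*6 + 5 = 6*h + 5 = 5 + 6*h)
E(n, I) = 216*I (E(n, I) = 9*((6*I)*4) = 9*(24*I) = 216*I)
(E(x(-3 + 1*5), 3)*f(-6))*(-43) = ((216*3)/(2 - 6))*(-43) = (648/(-4))*(-43) = (648*(-1/4))*(-43) = -162*(-43) = 6966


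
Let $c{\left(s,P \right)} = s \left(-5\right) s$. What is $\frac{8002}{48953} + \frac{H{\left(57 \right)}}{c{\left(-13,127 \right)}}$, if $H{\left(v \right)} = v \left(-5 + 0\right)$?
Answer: $\frac{4142659}{8273057} \approx 0.50074$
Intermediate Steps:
$c{\left(s,P \right)} = - 5 s^{2}$ ($c{\left(s,P \right)} = - 5 s s = - 5 s^{2}$)
$H{\left(v \right)} = - 5 v$ ($H{\left(v \right)} = v \left(-5\right) = - 5 v$)
$\frac{8002}{48953} + \frac{H{\left(57 \right)}}{c{\left(-13,127 \right)}} = \frac{8002}{48953} + \frac{\left(-5\right) 57}{\left(-5\right) \left(-13\right)^{2}} = 8002 \cdot \frac{1}{48953} - \frac{285}{\left(-5\right) 169} = \frac{8002}{48953} - \frac{285}{-845} = \frac{8002}{48953} - - \frac{57}{169} = \frac{8002}{48953} + \frac{57}{169} = \frac{4142659}{8273057}$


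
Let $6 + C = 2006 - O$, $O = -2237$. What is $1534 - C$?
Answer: $-2703$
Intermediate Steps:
$C = 4237$ ($C = -6 + \left(2006 - -2237\right) = -6 + \left(2006 + 2237\right) = -6 + 4243 = 4237$)
$1534 - C = 1534 - 4237 = -2703$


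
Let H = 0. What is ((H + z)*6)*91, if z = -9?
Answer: -4914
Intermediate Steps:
((H + z)*6)*91 = ((0 - 9)*6)*91 = -9*6*91 = -54*91 = -4914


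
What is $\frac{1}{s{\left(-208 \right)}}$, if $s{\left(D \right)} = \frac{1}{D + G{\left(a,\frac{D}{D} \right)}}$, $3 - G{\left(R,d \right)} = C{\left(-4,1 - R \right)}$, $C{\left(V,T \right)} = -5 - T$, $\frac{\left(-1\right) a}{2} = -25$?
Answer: $-249$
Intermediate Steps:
$a = 50$ ($a = \left(-2\right) \left(-25\right) = 50$)
$G{\left(R,d \right)} = 9 - R$ ($G{\left(R,d \right)} = 3 - \left(-5 - \left(1 - R\right)\right) = 3 - \left(-5 + \left(-1 + R\right)\right) = 3 - \left(-6 + R\right) = 9 - R$)
$s{\left(D \right)} = \frac{1}{-41 + D}$ ($s{\left(D \right)} = \frac{1}{D + \left(9 - 50\right)} = \frac{1}{D - 41} = \frac{1}{-41 + D}$)
$\frac{1}{s{\left(-208 \right)}} = \frac{1}{\frac{1}{-41 - 208}} = \frac{1}{\frac{1}{-249}} = \frac{1}{- \frac{1}{249}} = -249$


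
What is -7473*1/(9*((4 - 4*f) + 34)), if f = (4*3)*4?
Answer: 2491/462 ≈ 5.3918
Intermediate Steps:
f = 48 (f = 12*4 = 48)
-7473*1/(9*((4 - 4*f) + 34)) = -7473*1/(9*((4 - 4*48) + 34)) = -7473*1/(9*((4 - 192) + 34)) = -7473*1/(9*(-188 + 34)) = -7473/((-154*9)) = -7473/(-1386) = -7473*(-1/1386) = 2491/462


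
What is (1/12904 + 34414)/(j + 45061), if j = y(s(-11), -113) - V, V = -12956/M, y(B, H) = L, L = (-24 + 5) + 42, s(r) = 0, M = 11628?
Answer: 1290935493099/1691229558008 ≈ 0.76331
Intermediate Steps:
L = 23 (L = -19 + 42 = 23)
y(B, H) = 23
V = -3239/2907 (V = -12956/11628 = -12956*1/11628 = -3239/2907 ≈ -1.1142)
j = 70100/2907 (j = 23 - 1*(-3239/2907) = 23 + 3239/2907 = 70100/2907 ≈ 24.114)
(1/12904 + 34414)/(j + 45061) = (1/12904 + 34414)/(70100/2907 + 45061) = (1/12904 + 34414)/(131062427/2907) = (444078257/12904)*(2907/131062427) = 1290935493099/1691229558008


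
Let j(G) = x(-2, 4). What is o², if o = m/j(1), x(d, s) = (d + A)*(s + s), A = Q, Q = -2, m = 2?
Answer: 1/256 ≈ 0.0039063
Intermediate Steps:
A = -2
x(d, s) = 2*s*(-2 + d) (x(d, s) = (d - 2)*(s + s) = (-2 + d)*(2*s) = 2*s*(-2 + d))
j(G) = -32 (j(G) = 2*4*(-2 - 2) = 2*4*(-4) = -32)
o = -1/16 (o = 2/(-32) = 2*(-1/32) = -1/16 ≈ -0.062500)
o² = (-1/16)² = 1/256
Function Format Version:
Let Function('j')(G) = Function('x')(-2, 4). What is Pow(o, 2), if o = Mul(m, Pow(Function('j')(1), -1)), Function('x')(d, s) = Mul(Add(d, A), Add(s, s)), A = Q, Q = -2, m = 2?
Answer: Rational(1, 256) ≈ 0.0039063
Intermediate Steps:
A = -2
Function('x')(d, s) = Mul(2, s, Add(-2, d)) (Function('x')(d, s) = Mul(Add(d, -2), Add(s, s)) = Mul(Add(-2, d), Mul(2, s)) = Mul(2, s, Add(-2, d)))
Function('j')(G) = -32 (Function('j')(G) = Mul(2, 4, Add(-2, -2)) = Mul(2, 4, -4) = -32)
o = Rational(-1, 16) (o = Mul(2, Pow(-32, -1)) = Mul(2, Rational(-1, 32)) = Rational(-1, 16) ≈ -0.062500)
Pow(o, 2) = Pow(Rational(-1, 16), 2) = Rational(1, 256)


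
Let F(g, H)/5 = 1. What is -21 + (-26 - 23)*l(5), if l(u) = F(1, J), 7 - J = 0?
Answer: -266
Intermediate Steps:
J = 7 (J = 7 - 1*0 = 7 + 0 = 7)
F(g, H) = 5 (F(g, H) = 5*1 = 5)
l(u) = 5
-21 + (-26 - 23)*l(5) = -21 + (-26 - 23)*5 = -21 - 49*5 = -21 - 245 = -266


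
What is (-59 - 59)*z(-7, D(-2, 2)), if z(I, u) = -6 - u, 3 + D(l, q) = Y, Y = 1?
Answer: 472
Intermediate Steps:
D(l, q) = -2 (D(l, q) = -3 + 1 = -2)
(-59 - 59)*z(-7, D(-2, 2)) = (-59 - 59)*(-6 - 1*(-2)) = -118*(-6 + 2) = -118*(-4) = 472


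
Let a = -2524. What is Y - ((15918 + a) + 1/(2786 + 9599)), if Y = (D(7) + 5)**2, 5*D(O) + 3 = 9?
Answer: -827043058/61925 ≈ -13356.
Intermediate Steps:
D(O) = 6/5 (D(O) = -3/5 + (1/5)*9 = -3/5 + 9/5 = 6/5)
Y = 961/25 (Y = (6/5 + 5)**2 = (31/5)**2 = 961/25 ≈ 38.440)
Y - ((15918 + a) + 1/(2786 + 9599)) = 961/25 - ((15918 - 2524) + 1/(2786 + 9599)) = 961/25 - (13394 + 1/12385) = 961/25 - 1*165884691/12385 = 961/25 - 165884691/12385 = -827043058/61925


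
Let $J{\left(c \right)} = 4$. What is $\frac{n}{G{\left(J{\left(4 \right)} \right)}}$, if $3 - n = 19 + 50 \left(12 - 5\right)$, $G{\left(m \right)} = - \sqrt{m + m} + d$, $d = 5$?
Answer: $- \frac{1830}{17} - \frac{732 \sqrt{2}}{17} \approx -168.54$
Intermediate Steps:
$G{\left(m \right)} = 5 - \sqrt{2} \sqrt{m}$ ($G{\left(m \right)} = - \sqrt{m + m} + 5 = - \sqrt{2 m} + 5 = - \sqrt{2} \sqrt{m} + 5 = 5 - \sqrt{2} \sqrt{m}$)
$n = -366$ ($n = 3 - \left(19 + 50 \left(12 - 5\right)\right) = 3 - \left(19 + 50 \cdot 7\right) = 3 - \left(19 + 350\right) = 3 - 369 = -366$)
$\frac{n}{G{\left(J{\left(4 \right)} \right)}} = - \frac{366}{5 - \sqrt{2} \sqrt{4}} = - \frac{366}{5 - \sqrt{2} \cdot 2} = - \frac{366}{5 - 2 \sqrt{2}}$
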